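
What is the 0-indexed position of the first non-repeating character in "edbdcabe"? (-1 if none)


Input: edbdcabe
Character frequencies:
  'a': 1
  'b': 2
  'c': 1
  'd': 2
  'e': 2
Scanning left to right for freq == 1:
  Position 0 ('e'): freq=2, skip
  Position 1 ('d'): freq=2, skip
  Position 2 ('b'): freq=2, skip
  Position 3 ('d'): freq=2, skip
  Position 4 ('c'): unique! => answer = 4

4


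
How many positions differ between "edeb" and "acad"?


Comparing "edeb" and "acad" position by position:
  Position 0: 'e' vs 'a' => DIFFER
  Position 1: 'd' vs 'c' => DIFFER
  Position 2: 'e' vs 'a' => DIFFER
  Position 3: 'b' vs 'd' => DIFFER
Positions that differ: 4

4


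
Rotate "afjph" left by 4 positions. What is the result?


Input: "afjph", rotate left by 4
First 4 characters: "afjp"
Remaining characters: "h"
Concatenate remaining + first: "h" + "afjp" = "hafjp"

hafjp


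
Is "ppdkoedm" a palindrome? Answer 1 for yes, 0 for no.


Input: ppdkoedm
Reversed: mdeokdpp
  Compare pos 0 ('p') with pos 7 ('m'): MISMATCH
  Compare pos 1 ('p') with pos 6 ('d'): MISMATCH
  Compare pos 2 ('d') with pos 5 ('e'): MISMATCH
  Compare pos 3 ('k') with pos 4 ('o'): MISMATCH
Result: not a palindrome

0


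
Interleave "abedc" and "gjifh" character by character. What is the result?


Interleaving "abedc" and "gjifh":
  Position 0: 'a' from first, 'g' from second => "ag"
  Position 1: 'b' from first, 'j' from second => "bj"
  Position 2: 'e' from first, 'i' from second => "ei"
  Position 3: 'd' from first, 'f' from second => "df"
  Position 4: 'c' from first, 'h' from second => "ch"
Result: agbjeidfch

agbjeidfch


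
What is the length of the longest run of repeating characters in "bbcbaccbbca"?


Input: "bbcbaccbbca"
Scanning for longest run:
  Position 1 ('b'): continues run of 'b', length=2
  Position 2 ('c'): new char, reset run to 1
  Position 3 ('b'): new char, reset run to 1
  Position 4 ('a'): new char, reset run to 1
  Position 5 ('c'): new char, reset run to 1
  Position 6 ('c'): continues run of 'c', length=2
  Position 7 ('b'): new char, reset run to 1
  Position 8 ('b'): continues run of 'b', length=2
  Position 9 ('c'): new char, reset run to 1
  Position 10 ('a'): new char, reset run to 1
Longest run: 'b' with length 2

2


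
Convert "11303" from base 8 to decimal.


Input: "11303" in base 8
Positional expansion:
  Digit '1' (value 1) x 8^4 = 4096
  Digit '1' (value 1) x 8^3 = 512
  Digit '3' (value 3) x 8^2 = 192
  Digit '0' (value 0) x 8^1 = 0
  Digit '3' (value 3) x 8^0 = 3
Sum = 4803

4803


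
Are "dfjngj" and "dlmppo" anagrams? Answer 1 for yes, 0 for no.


Strings: "dfjngj", "dlmppo"
Sorted first:  dfgjjn
Sorted second: dlmopp
Differ at position 1: 'f' vs 'l' => not anagrams

0


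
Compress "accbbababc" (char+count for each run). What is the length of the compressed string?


Input: accbbababc
Runs:
  'a' x 1 => "a1"
  'c' x 2 => "c2"
  'b' x 2 => "b2"
  'a' x 1 => "a1"
  'b' x 1 => "b1"
  'a' x 1 => "a1"
  'b' x 1 => "b1"
  'c' x 1 => "c1"
Compressed: "a1c2b2a1b1a1b1c1"
Compressed length: 16

16


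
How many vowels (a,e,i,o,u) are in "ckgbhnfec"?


Input: ckgbhnfec
Checking each character:
  'c' at position 0: consonant
  'k' at position 1: consonant
  'g' at position 2: consonant
  'b' at position 3: consonant
  'h' at position 4: consonant
  'n' at position 5: consonant
  'f' at position 6: consonant
  'e' at position 7: vowel (running total: 1)
  'c' at position 8: consonant
Total vowels: 1

1


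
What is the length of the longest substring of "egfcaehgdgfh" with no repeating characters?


Input: "egfcaehgdgfh"
Sliding window (track last position of each char):
  Position 0 ('e'): window [0,0] length 1 -- new best
  Position 1 ('g'): window [0,1] length 2 -- new best
  Position 2 ('f'): window [0,2] length 3 -- new best
  Position 3 ('c'): window [0,3] length 4 -- new best
  Position 4 ('a'): window [0,4] length 5 -- new best
  Position 5 ('e'): repeat (last at 0), move window start to 1
  Position 5 ('e'): window [1,5] length 5
  Position 6 ('h'): window [1,6] length 6 -- new best
  Position 7 ('g'): repeat (last at 1), move window start to 2
  Position 7 ('g'): window [2,7] length 6
  Position 8 ('d'): window [2,8] length 7 -- new best
  Position 9 ('g'): repeat (last at 7), move window start to 8
  Position 9 ('g'): window [8,9] length 2
  Position 10 ('f'): window [8,10] length 3
  Position 11 ('h'): window [8,11] length 4
Longest substring with no repeats: "fcaehgd" with length 7

7


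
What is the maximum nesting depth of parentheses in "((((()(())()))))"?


Input: "((((()(())()))))"
Tracking depth:
  Position 0 '(': depth becomes 1
  Position 1 '(': depth becomes 2
  Position 2 '(': depth becomes 3
  Position 3 '(': depth becomes 4
  Position 4 '(': depth becomes 5
  Position 5 ')': depth becomes 4
  Position 6 '(': depth becomes 5
  Position 7 '(': depth becomes 6
  Position 8 ')': depth becomes 5
  Position 9 ')': depth becomes 4
  Position 10 '(': depth becomes 5
  Position 11 ')': depth becomes 4
  Position 12 ')': depth becomes 3
  Position 13 ')': depth becomes 2
  Position 14 ')': depth becomes 1
  Position 15 ')': depth becomes 0
Maximum depth reached: 6

6


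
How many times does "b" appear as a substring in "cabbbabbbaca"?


Searching for "b" in "cabbbabbbaca"
Scanning each position:
  Position 0: "c" => no
  Position 1: "a" => no
  Position 2: "b" => MATCH
  Position 3: "b" => MATCH
  Position 4: "b" => MATCH
  Position 5: "a" => no
  Position 6: "b" => MATCH
  Position 7: "b" => MATCH
  Position 8: "b" => MATCH
  Position 9: "a" => no
  Position 10: "c" => no
  Position 11: "a" => no
Total occurrences: 6

6


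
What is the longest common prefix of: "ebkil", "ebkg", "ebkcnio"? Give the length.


Words: ebkil, ebkg, ebkcnio
  Position 0: all 'e' => match
  Position 1: all 'b' => match
  Position 2: all 'k' => match
  Position 3: ('i', 'g', 'c') => mismatch, stop
LCP = "ebk" (length 3)

3


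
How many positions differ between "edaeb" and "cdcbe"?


Comparing "edaeb" and "cdcbe" position by position:
  Position 0: 'e' vs 'c' => DIFFER
  Position 1: 'd' vs 'd' => same
  Position 2: 'a' vs 'c' => DIFFER
  Position 3: 'e' vs 'b' => DIFFER
  Position 4: 'b' vs 'e' => DIFFER
Positions that differ: 4

4


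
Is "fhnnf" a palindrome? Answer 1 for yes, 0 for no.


Input: fhnnf
Reversed: fnnhf
  Compare pos 0 ('f') with pos 4 ('f'): match
  Compare pos 1 ('h') with pos 3 ('n'): MISMATCH
Result: not a palindrome

0


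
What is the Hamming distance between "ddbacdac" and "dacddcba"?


Comparing "ddbacdac" and "dacddcba" position by position:
  Position 0: 'd' vs 'd' => same
  Position 1: 'd' vs 'a' => differ
  Position 2: 'b' vs 'c' => differ
  Position 3: 'a' vs 'd' => differ
  Position 4: 'c' vs 'd' => differ
  Position 5: 'd' vs 'c' => differ
  Position 6: 'a' vs 'b' => differ
  Position 7: 'c' vs 'a' => differ
Total differences (Hamming distance): 7

7


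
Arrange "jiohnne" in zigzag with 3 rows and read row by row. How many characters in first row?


Zigzag "jiohnne" into 3 rows:
Placing characters:
  'j' => row 0
  'i' => row 1
  'o' => row 2
  'h' => row 1
  'n' => row 0
  'n' => row 1
  'e' => row 2
Rows:
  Row 0: "jn"
  Row 1: "ihn"
  Row 2: "oe"
First row length: 2

2


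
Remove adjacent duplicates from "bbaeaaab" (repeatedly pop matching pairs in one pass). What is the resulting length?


Input: bbaeaaab
Stack-based adjacent duplicate removal:
  Read 'b': push. Stack: b
  Read 'b': matches stack top 'b' => pop. Stack: (empty)
  Read 'a': push. Stack: a
  Read 'e': push. Stack: ae
  Read 'a': push. Stack: aea
  Read 'a': matches stack top 'a' => pop. Stack: ae
  Read 'a': push. Stack: aea
  Read 'b': push. Stack: aeab
Final stack: "aeab" (length 4)

4


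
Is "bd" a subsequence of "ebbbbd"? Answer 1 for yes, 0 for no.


Check if "bd" is a subsequence of "ebbbbd"
Greedy scan:
  Position 0 ('e'): no match needed
  Position 1 ('b'): matches sub[0] = 'b'
  Position 2 ('b'): no match needed
  Position 3 ('b'): no match needed
  Position 4 ('b'): no match needed
  Position 5 ('d'): matches sub[1] = 'd'
All 2 characters matched => is a subsequence

1


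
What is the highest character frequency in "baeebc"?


Input: baeebc
Character counts:
  'a': 1
  'b': 2
  'c': 1
  'e': 2
Maximum frequency: 2

2


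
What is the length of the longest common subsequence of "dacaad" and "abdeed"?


LCS of "dacaad" and "abdeed"
DP table:
           a    b    d    e    e    d
      0    0    0    0    0    0    0
  d   0    0    0    1    1    1    1
  a   0    1    1    1    1    1    1
  c   0    1    1    1    1    1    1
  a   0    1    1    1    1    1    1
  a   0    1    1    1    1    1    1
  d   0    1    1    2    2    2    2
LCS length = dp[6][6] = 2

2


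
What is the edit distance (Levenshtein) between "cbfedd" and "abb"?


Computing edit distance: "cbfedd" -> "abb"
DP table:
           a    b    b
      0    1    2    3
  c   1    1    2    3
  b   2    2    1    2
  f   3    3    2    2
  e   4    4    3    3
  d   5    5    4    4
  d   6    6    5    5
Edit distance = dp[6][3] = 5

5


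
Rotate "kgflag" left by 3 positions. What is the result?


Input: "kgflag", rotate left by 3
First 3 characters: "kgf"
Remaining characters: "lag"
Concatenate remaining + first: "lag" + "kgf" = "lagkgf"

lagkgf


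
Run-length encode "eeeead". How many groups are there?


Input: eeeead
Scanning for consecutive runs:
  Group 1: 'e' x 4 (positions 0-3)
  Group 2: 'a' x 1 (positions 4-4)
  Group 3: 'd' x 1 (positions 5-5)
Total groups: 3

3


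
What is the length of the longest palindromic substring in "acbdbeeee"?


Input: "acbdbeeee"
Checking substrings for palindromes:
  [5:9] "eeee" (len 4) => palindrome
  [2:5] "bdb" (len 3) => palindrome
  [5:8] "eee" (len 3) => palindrome
  [6:9] "eee" (len 3) => palindrome
  [5:7] "ee" (len 2) => palindrome
  [6:8] "ee" (len 2) => palindrome
Longest palindromic substring: "eeee" with length 4

4


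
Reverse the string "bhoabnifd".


Input: bhoabnifd
Reading characters right to left:
  Position 8: 'd'
  Position 7: 'f'
  Position 6: 'i'
  Position 5: 'n'
  Position 4: 'b'
  Position 3: 'a'
  Position 2: 'o'
  Position 1: 'h'
  Position 0: 'b'
Reversed: dfinbaohb

dfinbaohb


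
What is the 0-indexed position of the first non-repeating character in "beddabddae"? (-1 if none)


Input: beddabddae
Character frequencies:
  'a': 2
  'b': 2
  'd': 4
  'e': 2
Scanning left to right for freq == 1:
  Position 0 ('b'): freq=2, skip
  Position 1 ('e'): freq=2, skip
  Position 2 ('d'): freq=4, skip
  Position 3 ('d'): freq=4, skip
  Position 4 ('a'): freq=2, skip
  Position 5 ('b'): freq=2, skip
  Position 6 ('d'): freq=4, skip
  Position 7 ('d'): freq=4, skip
  Position 8 ('a'): freq=2, skip
  Position 9 ('e'): freq=2, skip
  No unique character found => answer = -1

-1


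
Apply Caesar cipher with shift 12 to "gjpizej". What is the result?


Caesar cipher: shift "gjpizej" by 12
  'g' (pos 6) + 12 = pos 18 = 's'
  'j' (pos 9) + 12 = pos 21 = 'v'
  'p' (pos 15) + 12 = pos 1 = 'b'
  'i' (pos 8) + 12 = pos 20 = 'u'
  'z' (pos 25) + 12 = pos 11 = 'l'
  'e' (pos 4) + 12 = pos 16 = 'q'
  'j' (pos 9) + 12 = pos 21 = 'v'
Result: svbulqv

svbulqv


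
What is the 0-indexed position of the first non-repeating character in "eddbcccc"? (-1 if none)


Input: eddbcccc
Character frequencies:
  'b': 1
  'c': 4
  'd': 2
  'e': 1
Scanning left to right for freq == 1:
  Position 0 ('e'): unique! => answer = 0

0


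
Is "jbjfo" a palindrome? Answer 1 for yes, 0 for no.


Input: jbjfo
Reversed: ofjbj
  Compare pos 0 ('j') with pos 4 ('o'): MISMATCH
  Compare pos 1 ('b') with pos 3 ('f'): MISMATCH
Result: not a palindrome

0


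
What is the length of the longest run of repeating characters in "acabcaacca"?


Input: "acabcaacca"
Scanning for longest run:
  Position 1 ('c'): new char, reset run to 1
  Position 2 ('a'): new char, reset run to 1
  Position 3 ('b'): new char, reset run to 1
  Position 4 ('c'): new char, reset run to 1
  Position 5 ('a'): new char, reset run to 1
  Position 6 ('a'): continues run of 'a', length=2
  Position 7 ('c'): new char, reset run to 1
  Position 8 ('c'): continues run of 'c', length=2
  Position 9 ('a'): new char, reset run to 1
Longest run: 'a' with length 2

2


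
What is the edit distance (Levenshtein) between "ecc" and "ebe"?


Computing edit distance: "ecc" -> "ebe"
DP table:
           e    b    e
      0    1    2    3
  e   1    0    1    2
  c   2    1    1    2
  c   3    2    2    2
Edit distance = dp[3][3] = 2

2


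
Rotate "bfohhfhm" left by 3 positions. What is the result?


Input: "bfohhfhm", rotate left by 3
First 3 characters: "bfo"
Remaining characters: "hhfhm"
Concatenate remaining + first: "hhfhm" + "bfo" = "hhfhmbfo"

hhfhmbfo


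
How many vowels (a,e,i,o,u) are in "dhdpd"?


Input: dhdpd
Checking each character:
  'd' at position 0: consonant
  'h' at position 1: consonant
  'd' at position 2: consonant
  'p' at position 3: consonant
  'd' at position 4: consonant
Total vowels: 0

0


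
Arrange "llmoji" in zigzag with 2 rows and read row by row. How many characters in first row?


Zigzag "llmoji" into 2 rows:
Placing characters:
  'l' => row 0
  'l' => row 1
  'm' => row 0
  'o' => row 1
  'j' => row 0
  'i' => row 1
Rows:
  Row 0: "lmj"
  Row 1: "loi"
First row length: 3

3


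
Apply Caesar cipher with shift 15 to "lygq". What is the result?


Caesar cipher: shift "lygq" by 15
  'l' (pos 11) + 15 = pos 0 = 'a'
  'y' (pos 24) + 15 = pos 13 = 'n'
  'g' (pos 6) + 15 = pos 21 = 'v'
  'q' (pos 16) + 15 = pos 5 = 'f'
Result: anvf

anvf


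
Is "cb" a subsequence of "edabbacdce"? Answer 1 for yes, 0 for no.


Check if "cb" is a subsequence of "edabbacdce"
Greedy scan:
  Position 0 ('e'): no match needed
  Position 1 ('d'): no match needed
  Position 2 ('a'): no match needed
  Position 3 ('b'): no match needed
  Position 4 ('b'): no match needed
  Position 5 ('a'): no match needed
  Position 6 ('c'): matches sub[0] = 'c'
  Position 7 ('d'): no match needed
  Position 8 ('c'): no match needed
  Position 9 ('e'): no match needed
Only matched 1/2 characters => not a subsequence

0


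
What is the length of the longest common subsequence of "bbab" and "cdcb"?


LCS of "bbab" and "cdcb"
DP table:
           c    d    c    b
      0    0    0    0    0
  b   0    0    0    0    1
  b   0    0    0    0    1
  a   0    0    0    0    1
  b   0    0    0    0    1
LCS length = dp[4][4] = 1

1


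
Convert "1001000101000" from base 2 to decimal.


Input: "1001000101000" in base 2
Positional expansion:
  Digit '1' (value 1) x 2^12 = 4096
  Digit '0' (value 0) x 2^11 = 0
  Digit '0' (value 0) x 2^10 = 0
  Digit '1' (value 1) x 2^9 = 512
  Digit '0' (value 0) x 2^8 = 0
  Digit '0' (value 0) x 2^7 = 0
  Digit '0' (value 0) x 2^6 = 0
  Digit '1' (value 1) x 2^5 = 32
  Digit '0' (value 0) x 2^4 = 0
  Digit '1' (value 1) x 2^3 = 8
  Digit '0' (value 0) x 2^2 = 0
  Digit '0' (value 0) x 2^1 = 0
  Digit '0' (value 0) x 2^0 = 0
Sum = 4648

4648


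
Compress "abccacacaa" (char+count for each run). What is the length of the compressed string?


Input: abccacacaa
Runs:
  'a' x 1 => "a1"
  'b' x 1 => "b1"
  'c' x 2 => "c2"
  'a' x 1 => "a1"
  'c' x 1 => "c1"
  'a' x 1 => "a1"
  'c' x 1 => "c1"
  'a' x 2 => "a2"
Compressed: "a1b1c2a1c1a1c1a2"
Compressed length: 16

16


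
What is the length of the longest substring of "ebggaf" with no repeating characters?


Input: "ebggaf"
Sliding window (track last position of each char):
  Position 0 ('e'): window [0,0] length 1 -- new best
  Position 1 ('b'): window [0,1] length 2 -- new best
  Position 2 ('g'): window [0,2] length 3 -- new best
  Position 3 ('g'): repeat (last at 2), move window start to 3
  Position 3 ('g'): window [3,3] length 1
  Position 4 ('a'): window [3,4] length 2
  Position 5 ('f'): window [3,5] length 3
Longest substring with no repeats: "ebg" with length 3

3


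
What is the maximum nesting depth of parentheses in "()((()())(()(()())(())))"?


Input: "()((()())(()(()())(())))"
Tracking depth:
  Position 0 '(': depth becomes 1
  Position 1 ')': depth becomes 0
  Position 2 '(': depth becomes 1
  Position 3 '(': depth becomes 2
  Position 4 '(': depth becomes 3
  Position 5 ')': depth becomes 2
  Position 6 '(': depth becomes 3
  Position 7 ')': depth becomes 2
  Position 8 ')': depth becomes 1
  Position 9 '(': depth becomes 2
  Position 10 '(': depth becomes 3
  Position 11 ')': depth becomes 2
  Position 12 '(': depth becomes 3
  Position 13 '(': depth becomes 4
  Position 14 ')': depth becomes 3
  Position 15 '(': depth becomes 4
  Position 16 ')': depth becomes 3
  Position 17 ')': depth becomes 2
  Position 18 '(': depth becomes 3
  Position 19 '(': depth becomes 4
  Position 20 ')': depth becomes 3
  Position 21 ')': depth becomes 2
  Position 22 ')': depth becomes 1
  Position 23 ')': depth becomes 0
Maximum depth reached: 4

4


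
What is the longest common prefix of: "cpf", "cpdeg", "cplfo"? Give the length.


Words: cpf, cpdeg, cplfo
  Position 0: all 'c' => match
  Position 1: all 'p' => match
  Position 2: ('f', 'd', 'l') => mismatch, stop
LCP = "cp" (length 2)

2


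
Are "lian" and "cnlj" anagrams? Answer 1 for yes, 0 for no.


Strings: "lian", "cnlj"
Sorted first:  ailn
Sorted second: cjln
Differ at position 0: 'a' vs 'c' => not anagrams

0


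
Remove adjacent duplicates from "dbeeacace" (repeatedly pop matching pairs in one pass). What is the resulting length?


Input: dbeeacace
Stack-based adjacent duplicate removal:
  Read 'd': push. Stack: d
  Read 'b': push. Stack: db
  Read 'e': push. Stack: dbe
  Read 'e': matches stack top 'e' => pop. Stack: db
  Read 'a': push. Stack: dba
  Read 'c': push. Stack: dbac
  Read 'a': push. Stack: dbaca
  Read 'c': push. Stack: dbacac
  Read 'e': push. Stack: dbacace
Final stack: "dbacace" (length 7)

7


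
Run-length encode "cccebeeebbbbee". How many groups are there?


Input: cccebeeebbbbee
Scanning for consecutive runs:
  Group 1: 'c' x 3 (positions 0-2)
  Group 2: 'e' x 1 (positions 3-3)
  Group 3: 'b' x 1 (positions 4-4)
  Group 4: 'e' x 3 (positions 5-7)
  Group 5: 'b' x 4 (positions 8-11)
  Group 6: 'e' x 2 (positions 12-13)
Total groups: 6

6


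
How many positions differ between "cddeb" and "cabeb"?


Comparing "cddeb" and "cabeb" position by position:
  Position 0: 'c' vs 'c' => same
  Position 1: 'd' vs 'a' => DIFFER
  Position 2: 'd' vs 'b' => DIFFER
  Position 3: 'e' vs 'e' => same
  Position 4: 'b' vs 'b' => same
Positions that differ: 2

2


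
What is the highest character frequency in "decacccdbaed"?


Input: decacccdbaed
Character counts:
  'a': 2
  'b': 1
  'c': 4
  'd': 3
  'e': 2
Maximum frequency: 4

4


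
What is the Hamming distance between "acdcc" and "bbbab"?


Comparing "acdcc" and "bbbab" position by position:
  Position 0: 'a' vs 'b' => differ
  Position 1: 'c' vs 'b' => differ
  Position 2: 'd' vs 'b' => differ
  Position 3: 'c' vs 'a' => differ
  Position 4: 'c' vs 'b' => differ
Total differences (Hamming distance): 5

5


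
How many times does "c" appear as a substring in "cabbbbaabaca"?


Searching for "c" in "cabbbbaabaca"
Scanning each position:
  Position 0: "c" => MATCH
  Position 1: "a" => no
  Position 2: "b" => no
  Position 3: "b" => no
  Position 4: "b" => no
  Position 5: "b" => no
  Position 6: "a" => no
  Position 7: "a" => no
  Position 8: "b" => no
  Position 9: "a" => no
  Position 10: "c" => MATCH
  Position 11: "a" => no
Total occurrences: 2

2


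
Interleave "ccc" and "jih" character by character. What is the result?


Interleaving "ccc" and "jih":
  Position 0: 'c' from first, 'j' from second => "cj"
  Position 1: 'c' from first, 'i' from second => "ci"
  Position 2: 'c' from first, 'h' from second => "ch"
Result: cjcich

cjcich


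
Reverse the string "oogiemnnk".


Input: oogiemnnk
Reading characters right to left:
  Position 8: 'k'
  Position 7: 'n'
  Position 6: 'n'
  Position 5: 'm'
  Position 4: 'e'
  Position 3: 'i'
  Position 2: 'g'
  Position 1: 'o'
  Position 0: 'o'
Reversed: knnmeigoo

knnmeigoo


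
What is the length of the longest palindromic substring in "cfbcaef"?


Input: "cfbcaef"
Checking substrings for palindromes:
  No multi-char palindromic substrings found
Longest palindromic substring: "c" with length 1

1


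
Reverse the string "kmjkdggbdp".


Input: kmjkdggbdp
Reading characters right to left:
  Position 9: 'p'
  Position 8: 'd'
  Position 7: 'b'
  Position 6: 'g'
  Position 5: 'g'
  Position 4: 'd'
  Position 3: 'k'
  Position 2: 'j'
  Position 1: 'm'
  Position 0: 'k'
Reversed: pdbggdkjmk

pdbggdkjmk


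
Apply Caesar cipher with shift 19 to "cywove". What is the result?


Caesar cipher: shift "cywove" by 19
  'c' (pos 2) + 19 = pos 21 = 'v'
  'y' (pos 24) + 19 = pos 17 = 'r'
  'w' (pos 22) + 19 = pos 15 = 'p'
  'o' (pos 14) + 19 = pos 7 = 'h'
  'v' (pos 21) + 19 = pos 14 = 'o'
  'e' (pos 4) + 19 = pos 23 = 'x'
Result: vrphox

vrphox


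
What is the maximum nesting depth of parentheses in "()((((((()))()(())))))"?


Input: "()((((((()))()(())))))"
Tracking depth:
  Position 0 '(': depth becomes 1
  Position 1 ')': depth becomes 0
  Position 2 '(': depth becomes 1
  Position 3 '(': depth becomes 2
  Position 4 '(': depth becomes 3
  Position 5 '(': depth becomes 4
  Position 6 '(': depth becomes 5
  Position 7 '(': depth becomes 6
  Position 8 '(': depth becomes 7
  Position 9 ')': depth becomes 6
  Position 10 ')': depth becomes 5
  Position 11 ')': depth becomes 4
  Position 12 '(': depth becomes 5
  Position 13 ')': depth becomes 4
  Position 14 '(': depth becomes 5
  Position 15 '(': depth becomes 6
  Position 16 ')': depth becomes 5
  Position 17 ')': depth becomes 4
  Position 18 ')': depth becomes 3
  Position 19 ')': depth becomes 2
  Position 20 ')': depth becomes 1
  Position 21 ')': depth becomes 0
Maximum depth reached: 7

7


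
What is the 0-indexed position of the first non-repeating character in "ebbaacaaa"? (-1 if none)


Input: ebbaacaaa
Character frequencies:
  'a': 5
  'b': 2
  'c': 1
  'e': 1
Scanning left to right for freq == 1:
  Position 0 ('e'): unique! => answer = 0

0


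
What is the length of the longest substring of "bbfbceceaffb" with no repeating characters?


Input: "bbfbceceaffb"
Sliding window (track last position of each char):
  Position 0 ('b'): window [0,0] length 1 -- new best
  Position 1 ('b'): repeat (last at 0), move window start to 1
  Position 1 ('b'): window [1,1] length 1
  Position 2 ('f'): window [1,2] length 2 -- new best
  Position 3 ('b'): repeat (last at 1), move window start to 2
  Position 3 ('b'): window [2,3] length 2
  Position 4 ('c'): window [2,4] length 3 -- new best
  Position 5 ('e'): window [2,5] length 4 -- new best
  Position 6 ('c'): repeat (last at 4), move window start to 5
  Position 6 ('c'): window [5,6] length 2
  Position 7 ('e'): repeat (last at 5), move window start to 6
  Position 7 ('e'): window [6,7] length 2
  Position 8 ('a'): window [6,8] length 3
  Position 9 ('f'): window [6,9] length 4
  Position 10 ('f'): repeat (last at 9), move window start to 10
  Position 10 ('f'): window [10,10] length 1
  Position 11 ('b'): window [10,11] length 2
Longest substring with no repeats: "fbce" with length 4

4


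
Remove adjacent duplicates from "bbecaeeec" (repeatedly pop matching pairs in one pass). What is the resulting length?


Input: bbecaeeec
Stack-based adjacent duplicate removal:
  Read 'b': push. Stack: b
  Read 'b': matches stack top 'b' => pop. Stack: (empty)
  Read 'e': push. Stack: e
  Read 'c': push. Stack: ec
  Read 'a': push. Stack: eca
  Read 'e': push. Stack: ecae
  Read 'e': matches stack top 'e' => pop. Stack: eca
  Read 'e': push. Stack: ecae
  Read 'c': push. Stack: ecaec
Final stack: "ecaec" (length 5)

5


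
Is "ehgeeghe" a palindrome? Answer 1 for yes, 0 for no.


Input: ehgeeghe
Reversed: ehgeeghe
  Compare pos 0 ('e') with pos 7 ('e'): match
  Compare pos 1 ('h') with pos 6 ('h'): match
  Compare pos 2 ('g') with pos 5 ('g'): match
  Compare pos 3 ('e') with pos 4 ('e'): match
Result: palindrome

1


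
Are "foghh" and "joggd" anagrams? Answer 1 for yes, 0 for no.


Strings: "foghh", "joggd"
Sorted first:  fghho
Sorted second: dggjo
Differ at position 0: 'f' vs 'd' => not anagrams

0


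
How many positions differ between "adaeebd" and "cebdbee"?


Comparing "adaeebd" and "cebdbee" position by position:
  Position 0: 'a' vs 'c' => DIFFER
  Position 1: 'd' vs 'e' => DIFFER
  Position 2: 'a' vs 'b' => DIFFER
  Position 3: 'e' vs 'd' => DIFFER
  Position 4: 'e' vs 'b' => DIFFER
  Position 5: 'b' vs 'e' => DIFFER
  Position 6: 'd' vs 'e' => DIFFER
Positions that differ: 7

7


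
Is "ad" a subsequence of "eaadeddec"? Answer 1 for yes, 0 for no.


Check if "ad" is a subsequence of "eaadeddec"
Greedy scan:
  Position 0 ('e'): no match needed
  Position 1 ('a'): matches sub[0] = 'a'
  Position 2 ('a'): no match needed
  Position 3 ('d'): matches sub[1] = 'd'
  Position 4 ('e'): no match needed
  Position 5 ('d'): no match needed
  Position 6 ('d'): no match needed
  Position 7 ('e'): no match needed
  Position 8 ('c'): no match needed
All 2 characters matched => is a subsequence

1


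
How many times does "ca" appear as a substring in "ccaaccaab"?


Searching for "ca" in "ccaaccaab"
Scanning each position:
  Position 0: "cc" => no
  Position 1: "ca" => MATCH
  Position 2: "aa" => no
  Position 3: "ac" => no
  Position 4: "cc" => no
  Position 5: "ca" => MATCH
  Position 6: "aa" => no
  Position 7: "ab" => no
Total occurrences: 2

2


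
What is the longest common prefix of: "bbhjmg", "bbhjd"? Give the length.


Words: bbhjmg, bbhjd
  Position 0: all 'b' => match
  Position 1: all 'b' => match
  Position 2: all 'h' => match
  Position 3: all 'j' => match
  Position 4: ('m', 'd') => mismatch, stop
LCP = "bbhj" (length 4)

4


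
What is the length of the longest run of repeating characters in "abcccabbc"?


Input: "abcccabbc"
Scanning for longest run:
  Position 1 ('b'): new char, reset run to 1
  Position 2 ('c'): new char, reset run to 1
  Position 3 ('c'): continues run of 'c', length=2
  Position 4 ('c'): continues run of 'c', length=3
  Position 5 ('a'): new char, reset run to 1
  Position 6 ('b'): new char, reset run to 1
  Position 7 ('b'): continues run of 'b', length=2
  Position 8 ('c'): new char, reset run to 1
Longest run: 'c' with length 3

3


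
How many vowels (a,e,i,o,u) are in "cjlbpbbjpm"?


Input: cjlbpbbjpm
Checking each character:
  'c' at position 0: consonant
  'j' at position 1: consonant
  'l' at position 2: consonant
  'b' at position 3: consonant
  'p' at position 4: consonant
  'b' at position 5: consonant
  'b' at position 6: consonant
  'j' at position 7: consonant
  'p' at position 8: consonant
  'm' at position 9: consonant
Total vowels: 0

0


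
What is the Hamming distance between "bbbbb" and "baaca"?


Comparing "bbbbb" and "baaca" position by position:
  Position 0: 'b' vs 'b' => same
  Position 1: 'b' vs 'a' => differ
  Position 2: 'b' vs 'a' => differ
  Position 3: 'b' vs 'c' => differ
  Position 4: 'b' vs 'a' => differ
Total differences (Hamming distance): 4

4


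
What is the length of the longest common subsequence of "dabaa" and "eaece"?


LCS of "dabaa" and "eaece"
DP table:
           e    a    e    c    e
      0    0    0    0    0    0
  d   0    0    0    0    0    0
  a   0    0    1    1    1    1
  b   0    0    1    1    1    1
  a   0    0    1    1    1    1
  a   0    0    1    1    1    1
LCS length = dp[5][5] = 1

1


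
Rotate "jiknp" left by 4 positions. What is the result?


Input: "jiknp", rotate left by 4
First 4 characters: "jikn"
Remaining characters: "p"
Concatenate remaining + first: "p" + "jikn" = "pjikn"

pjikn


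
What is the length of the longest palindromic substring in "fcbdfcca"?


Input: "fcbdfcca"
Checking substrings for palindromes:
  [5:7] "cc" (len 2) => palindrome
Longest palindromic substring: "cc" with length 2

2


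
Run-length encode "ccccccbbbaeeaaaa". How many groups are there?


Input: ccccccbbbaeeaaaa
Scanning for consecutive runs:
  Group 1: 'c' x 6 (positions 0-5)
  Group 2: 'b' x 3 (positions 6-8)
  Group 3: 'a' x 1 (positions 9-9)
  Group 4: 'e' x 2 (positions 10-11)
  Group 5: 'a' x 4 (positions 12-15)
Total groups: 5

5


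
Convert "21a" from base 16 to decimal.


Input: "21a" in base 16
Positional expansion:
  Digit '2' (value 2) x 16^2 = 512
  Digit '1' (value 1) x 16^1 = 16
  Digit 'a' (value 10) x 16^0 = 10
Sum = 538

538


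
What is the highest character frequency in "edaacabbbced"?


Input: edaacabbbced
Character counts:
  'a': 3
  'b': 3
  'c': 2
  'd': 2
  'e': 2
Maximum frequency: 3

3


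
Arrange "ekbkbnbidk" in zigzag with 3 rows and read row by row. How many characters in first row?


Zigzag "ekbkbnbidk" into 3 rows:
Placing characters:
  'e' => row 0
  'k' => row 1
  'b' => row 2
  'k' => row 1
  'b' => row 0
  'n' => row 1
  'b' => row 2
  'i' => row 1
  'd' => row 0
  'k' => row 1
Rows:
  Row 0: "ebd"
  Row 1: "kknik"
  Row 2: "bb"
First row length: 3

3


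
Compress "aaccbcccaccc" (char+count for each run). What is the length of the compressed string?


Input: aaccbcccaccc
Runs:
  'a' x 2 => "a2"
  'c' x 2 => "c2"
  'b' x 1 => "b1"
  'c' x 3 => "c3"
  'a' x 1 => "a1"
  'c' x 3 => "c3"
Compressed: "a2c2b1c3a1c3"
Compressed length: 12

12


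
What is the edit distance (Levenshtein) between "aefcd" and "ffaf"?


Computing edit distance: "aefcd" -> "ffaf"
DP table:
           f    f    a    f
      0    1    2    3    4
  a   1    1    2    2    3
  e   2    2    2    3    3
  f   3    2    2    3    3
  c   4    3    3    3    4
  d   5    4    4    4    4
Edit distance = dp[5][4] = 4

4


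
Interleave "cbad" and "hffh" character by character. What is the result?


Interleaving "cbad" and "hffh":
  Position 0: 'c' from first, 'h' from second => "ch"
  Position 1: 'b' from first, 'f' from second => "bf"
  Position 2: 'a' from first, 'f' from second => "af"
  Position 3: 'd' from first, 'h' from second => "dh"
Result: chbfafdh

chbfafdh


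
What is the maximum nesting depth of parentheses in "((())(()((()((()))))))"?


Input: "((())(()((()((()))))))"
Tracking depth:
  Position 0 '(': depth becomes 1
  Position 1 '(': depth becomes 2
  Position 2 '(': depth becomes 3
  Position 3 ')': depth becomes 2
  Position 4 ')': depth becomes 1
  Position 5 '(': depth becomes 2
  Position 6 '(': depth becomes 3
  Position 7 ')': depth becomes 2
  Position 8 '(': depth becomes 3
  Position 9 '(': depth becomes 4
  Position 10 '(': depth becomes 5
  Position 11 ')': depth becomes 4
  Position 12 '(': depth becomes 5
  Position 13 '(': depth becomes 6
  Position 14 '(': depth becomes 7
  Position 15 ')': depth becomes 6
  Position 16 ')': depth becomes 5
  Position 17 ')': depth becomes 4
  Position 18 ')': depth becomes 3
  Position 19 ')': depth becomes 2
  Position 20 ')': depth becomes 1
  Position 21 ')': depth becomes 0
Maximum depth reached: 7

7


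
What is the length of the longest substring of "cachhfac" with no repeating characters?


Input: "cachhfac"
Sliding window (track last position of each char):
  Position 0 ('c'): window [0,0] length 1 -- new best
  Position 1 ('a'): window [0,1] length 2 -- new best
  Position 2 ('c'): repeat (last at 0), move window start to 1
  Position 2 ('c'): window [1,2] length 2
  Position 3 ('h'): window [1,3] length 3 -- new best
  Position 4 ('h'): repeat (last at 3), move window start to 4
  Position 4 ('h'): window [4,4] length 1
  Position 5 ('f'): window [4,5] length 2
  Position 6 ('a'): window [4,6] length 3
  Position 7 ('c'): window [4,7] length 4 -- new best
Longest substring with no repeats: "hfac" with length 4

4


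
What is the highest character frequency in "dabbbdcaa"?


Input: dabbbdcaa
Character counts:
  'a': 3
  'b': 3
  'c': 1
  'd': 2
Maximum frequency: 3

3


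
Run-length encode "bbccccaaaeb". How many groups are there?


Input: bbccccaaaeb
Scanning for consecutive runs:
  Group 1: 'b' x 2 (positions 0-1)
  Group 2: 'c' x 4 (positions 2-5)
  Group 3: 'a' x 3 (positions 6-8)
  Group 4: 'e' x 1 (positions 9-9)
  Group 5: 'b' x 1 (positions 10-10)
Total groups: 5

5


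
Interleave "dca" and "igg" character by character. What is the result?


Interleaving "dca" and "igg":
  Position 0: 'd' from first, 'i' from second => "di"
  Position 1: 'c' from first, 'g' from second => "cg"
  Position 2: 'a' from first, 'g' from second => "ag"
Result: dicgag

dicgag


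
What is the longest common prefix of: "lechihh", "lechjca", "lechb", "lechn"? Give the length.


Words: lechihh, lechjca, lechb, lechn
  Position 0: all 'l' => match
  Position 1: all 'e' => match
  Position 2: all 'c' => match
  Position 3: all 'h' => match
  Position 4: ('i', 'j', 'b', 'n') => mismatch, stop
LCP = "lech" (length 4)

4


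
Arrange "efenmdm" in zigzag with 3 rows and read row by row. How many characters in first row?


Zigzag "efenmdm" into 3 rows:
Placing characters:
  'e' => row 0
  'f' => row 1
  'e' => row 2
  'n' => row 1
  'm' => row 0
  'd' => row 1
  'm' => row 2
Rows:
  Row 0: "em"
  Row 1: "fnd"
  Row 2: "em"
First row length: 2

2


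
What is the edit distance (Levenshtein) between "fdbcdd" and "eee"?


Computing edit distance: "fdbcdd" -> "eee"
DP table:
           e    e    e
      0    1    2    3
  f   1    1    2    3
  d   2    2    2    3
  b   3    3    3    3
  c   4    4    4    4
  d   5    5    5    5
  d   6    6    6    6
Edit distance = dp[6][3] = 6

6


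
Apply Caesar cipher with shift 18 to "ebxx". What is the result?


Caesar cipher: shift "ebxx" by 18
  'e' (pos 4) + 18 = pos 22 = 'w'
  'b' (pos 1) + 18 = pos 19 = 't'
  'x' (pos 23) + 18 = pos 15 = 'p'
  'x' (pos 23) + 18 = pos 15 = 'p'
Result: wtpp

wtpp


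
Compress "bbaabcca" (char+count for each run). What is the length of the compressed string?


Input: bbaabcca
Runs:
  'b' x 2 => "b2"
  'a' x 2 => "a2"
  'b' x 1 => "b1"
  'c' x 2 => "c2"
  'a' x 1 => "a1"
Compressed: "b2a2b1c2a1"
Compressed length: 10

10


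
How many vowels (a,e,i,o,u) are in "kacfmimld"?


Input: kacfmimld
Checking each character:
  'k' at position 0: consonant
  'a' at position 1: vowel (running total: 1)
  'c' at position 2: consonant
  'f' at position 3: consonant
  'm' at position 4: consonant
  'i' at position 5: vowel (running total: 2)
  'm' at position 6: consonant
  'l' at position 7: consonant
  'd' at position 8: consonant
Total vowels: 2

2


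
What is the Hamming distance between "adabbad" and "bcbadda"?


Comparing "adabbad" and "bcbadda" position by position:
  Position 0: 'a' vs 'b' => differ
  Position 1: 'd' vs 'c' => differ
  Position 2: 'a' vs 'b' => differ
  Position 3: 'b' vs 'a' => differ
  Position 4: 'b' vs 'd' => differ
  Position 5: 'a' vs 'd' => differ
  Position 6: 'd' vs 'a' => differ
Total differences (Hamming distance): 7

7


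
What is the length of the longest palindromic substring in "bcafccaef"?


Input: "bcafccaef"
Checking substrings for palindromes:
  [4:6] "cc" (len 2) => palindrome
Longest palindromic substring: "cc" with length 2

2


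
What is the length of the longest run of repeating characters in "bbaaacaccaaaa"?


Input: "bbaaacaccaaaa"
Scanning for longest run:
  Position 1 ('b'): continues run of 'b', length=2
  Position 2 ('a'): new char, reset run to 1
  Position 3 ('a'): continues run of 'a', length=2
  Position 4 ('a'): continues run of 'a', length=3
  Position 5 ('c'): new char, reset run to 1
  Position 6 ('a'): new char, reset run to 1
  Position 7 ('c'): new char, reset run to 1
  Position 8 ('c'): continues run of 'c', length=2
  Position 9 ('a'): new char, reset run to 1
  Position 10 ('a'): continues run of 'a', length=2
  Position 11 ('a'): continues run of 'a', length=3
  Position 12 ('a'): continues run of 'a', length=4
Longest run: 'a' with length 4

4


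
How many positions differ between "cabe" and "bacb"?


Comparing "cabe" and "bacb" position by position:
  Position 0: 'c' vs 'b' => DIFFER
  Position 1: 'a' vs 'a' => same
  Position 2: 'b' vs 'c' => DIFFER
  Position 3: 'e' vs 'b' => DIFFER
Positions that differ: 3

3


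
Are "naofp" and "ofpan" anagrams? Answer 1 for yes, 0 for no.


Strings: "naofp", "ofpan"
Sorted first:  afnop
Sorted second: afnop
Sorted forms match => anagrams

1


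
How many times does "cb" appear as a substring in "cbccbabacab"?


Searching for "cb" in "cbccbabacab"
Scanning each position:
  Position 0: "cb" => MATCH
  Position 1: "bc" => no
  Position 2: "cc" => no
  Position 3: "cb" => MATCH
  Position 4: "ba" => no
  Position 5: "ab" => no
  Position 6: "ba" => no
  Position 7: "ac" => no
  Position 8: "ca" => no
  Position 9: "ab" => no
Total occurrences: 2

2


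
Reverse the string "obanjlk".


Input: obanjlk
Reading characters right to left:
  Position 6: 'k'
  Position 5: 'l'
  Position 4: 'j'
  Position 3: 'n'
  Position 2: 'a'
  Position 1: 'b'
  Position 0: 'o'
Reversed: kljnabo

kljnabo


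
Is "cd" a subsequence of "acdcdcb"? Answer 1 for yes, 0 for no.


Check if "cd" is a subsequence of "acdcdcb"
Greedy scan:
  Position 0 ('a'): no match needed
  Position 1 ('c'): matches sub[0] = 'c'
  Position 2 ('d'): matches sub[1] = 'd'
  Position 3 ('c'): no match needed
  Position 4 ('d'): no match needed
  Position 5 ('c'): no match needed
  Position 6 ('b'): no match needed
All 2 characters matched => is a subsequence

1


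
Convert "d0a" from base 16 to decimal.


Input: "d0a" in base 16
Positional expansion:
  Digit 'd' (value 13) x 16^2 = 3328
  Digit '0' (value 0) x 16^1 = 0
  Digit 'a' (value 10) x 16^0 = 10
Sum = 3338

3338


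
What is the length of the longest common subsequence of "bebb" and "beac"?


LCS of "bebb" and "beac"
DP table:
           b    e    a    c
      0    0    0    0    0
  b   0    1    1    1    1
  e   0    1    2    2    2
  b   0    1    2    2    2
  b   0    1    2    2    2
LCS length = dp[4][4] = 2

2


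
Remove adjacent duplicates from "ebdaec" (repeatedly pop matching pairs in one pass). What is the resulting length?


Input: ebdaec
Stack-based adjacent duplicate removal:
  Read 'e': push. Stack: e
  Read 'b': push. Stack: eb
  Read 'd': push. Stack: ebd
  Read 'a': push. Stack: ebda
  Read 'e': push. Stack: ebdae
  Read 'c': push. Stack: ebdaec
Final stack: "ebdaec" (length 6)

6


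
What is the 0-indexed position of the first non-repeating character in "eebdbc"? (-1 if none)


Input: eebdbc
Character frequencies:
  'b': 2
  'c': 1
  'd': 1
  'e': 2
Scanning left to right for freq == 1:
  Position 0 ('e'): freq=2, skip
  Position 1 ('e'): freq=2, skip
  Position 2 ('b'): freq=2, skip
  Position 3 ('d'): unique! => answer = 3

3


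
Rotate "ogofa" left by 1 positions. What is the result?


Input: "ogofa", rotate left by 1
First 1 characters: "o"
Remaining characters: "gofa"
Concatenate remaining + first: "gofa" + "o" = "gofao"

gofao


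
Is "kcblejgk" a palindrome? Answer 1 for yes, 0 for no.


Input: kcblejgk
Reversed: kgjelbck
  Compare pos 0 ('k') with pos 7 ('k'): match
  Compare pos 1 ('c') with pos 6 ('g'): MISMATCH
  Compare pos 2 ('b') with pos 5 ('j'): MISMATCH
  Compare pos 3 ('l') with pos 4 ('e'): MISMATCH
Result: not a palindrome

0


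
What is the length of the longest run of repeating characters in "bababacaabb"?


Input: "bababacaabb"
Scanning for longest run:
  Position 1 ('a'): new char, reset run to 1
  Position 2 ('b'): new char, reset run to 1
  Position 3 ('a'): new char, reset run to 1
  Position 4 ('b'): new char, reset run to 1
  Position 5 ('a'): new char, reset run to 1
  Position 6 ('c'): new char, reset run to 1
  Position 7 ('a'): new char, reset run to 1
  Position 8 ('a'): continues run of 'a', length=2
  Position 9 ('b'): new char, reset run to 1
  Position 10 ('b'): continues run of 'b', length=2
Longest run: 'a' with length 2

2
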